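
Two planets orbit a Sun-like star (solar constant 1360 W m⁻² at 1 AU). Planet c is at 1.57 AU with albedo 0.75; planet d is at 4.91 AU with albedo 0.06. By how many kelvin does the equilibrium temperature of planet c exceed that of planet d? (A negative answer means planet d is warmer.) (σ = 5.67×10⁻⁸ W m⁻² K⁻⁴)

ΔT ≈ 33.4 K

T_eq = [S₀(1−A)/(4σd²)]^(1/4), so T ∝ (1−A)^(1/4) / √d.
T₁ = [1360×0.25/(4×5.67×10⁻⁸×1.57²)]^(1/4) = 157.04 K.
T₂ = [1360×0.94/(4×5.67×10⁻⁸×4.91²)]^(1/4) = 123.66 K.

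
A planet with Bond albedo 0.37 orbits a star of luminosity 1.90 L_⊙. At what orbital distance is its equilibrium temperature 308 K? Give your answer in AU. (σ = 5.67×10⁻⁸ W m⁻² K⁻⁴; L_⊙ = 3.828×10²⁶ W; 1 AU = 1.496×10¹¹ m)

d ≈ 0.893 AU

L = 1.90 × 3.828×10²⁶ = 7.27×10²⁶ W.
From T_eq⁴ = L(1−A)/(16πσd²): d = √[L(1−A)/(16πσT_eq⁴)].
d = √[7.27×10²⁶ × 0.63 / (16π × 5.67×10⁻⁸ × (308)⁴)] = 1.34×10¹¹ m = 0.893 AU.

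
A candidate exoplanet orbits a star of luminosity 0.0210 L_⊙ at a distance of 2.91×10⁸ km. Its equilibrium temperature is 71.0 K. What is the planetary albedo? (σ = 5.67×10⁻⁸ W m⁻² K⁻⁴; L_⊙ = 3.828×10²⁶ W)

d = 2.91×10⁸ km = 2.91×10¹¹ m.
L = 0.0210 × 3.828×10²⁶ = 8.04×10²⁴ W.
Flux: S = L/(4πd²) = 8.04×10²⁴/(4π×(2.91×10¹¹)²) = 7.55 W m⁻².
From T_eq⁴ = S(1−A)/(4σ): 1−A = 4σT_eq⁴/S.
1−A = 4 × 5.67×10⁻⁸ × (71.0)⁴ / 7.55 = 0.763.

A ≈ 0.24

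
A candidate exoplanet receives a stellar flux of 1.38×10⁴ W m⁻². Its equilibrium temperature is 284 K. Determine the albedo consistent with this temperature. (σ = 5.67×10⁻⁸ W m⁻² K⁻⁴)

From T_eq⁴ = S(1−A)/(4σ): 1−A = 4σT_eq⁴/S.
1−A = 4 × 5.67×10⁻⁸ × (284)⁴ / 1.38×10⁴ = 0.107.

A ≈ 0.89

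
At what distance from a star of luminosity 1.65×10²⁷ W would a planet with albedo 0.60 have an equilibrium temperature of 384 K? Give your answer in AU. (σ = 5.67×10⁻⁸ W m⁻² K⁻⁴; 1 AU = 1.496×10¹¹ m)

From T_eq⁴ = L(1−A)/(16πσd²): d = √[L(1−A)/(16πσT_eq⁴)].
d = √[1.65×10²⁷ × 0.40 / (16π × 5.67×10⁻⁸ × (384)⁴)] = 1.03×10¹¹ m = 0.690 AU.

d ≈ 0.690 AU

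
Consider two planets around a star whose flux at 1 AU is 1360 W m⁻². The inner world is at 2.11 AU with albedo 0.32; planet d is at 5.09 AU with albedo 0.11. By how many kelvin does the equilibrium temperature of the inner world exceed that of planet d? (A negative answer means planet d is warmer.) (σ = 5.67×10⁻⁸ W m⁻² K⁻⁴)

ΔT ≈ 54.2 K

T_eq = [S₀(1−A)/(4σd²)]^(1/4), so T ∝ (1−A)^(1/4) / √d.
T₁ = [1360×0.68/(4×5.67×10⁻⁸×2.11²)]^(1/4) = 173.96 K.
T₂ = [1360×0.89/(4×5.67×10⁻⁸×5.09²)]^(1/4) = 119.80 K.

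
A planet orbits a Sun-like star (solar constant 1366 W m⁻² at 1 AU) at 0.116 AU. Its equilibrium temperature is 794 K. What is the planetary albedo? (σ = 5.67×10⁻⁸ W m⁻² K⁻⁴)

Flux at 0.116 AU: S = 1366/0.116² = 1.02×10⁵ W m⁻².
From T_eq⁴ = S(1−A)/(4σ): 1−A = 4σT_eq⁴/S.
1−A = 4 × 5.67×10⁻⁸ × (794)⁴ / 1.02×10⁵ = 0.888.

A ≈ 0.11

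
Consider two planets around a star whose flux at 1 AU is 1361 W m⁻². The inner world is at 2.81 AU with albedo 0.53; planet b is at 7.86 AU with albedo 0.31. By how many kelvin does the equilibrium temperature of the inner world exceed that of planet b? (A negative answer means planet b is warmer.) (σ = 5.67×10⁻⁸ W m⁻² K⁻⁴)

ΔT ≈ 47.0 K

T_eq = [S₀(1−A)/(4σd²)]^(1/4), so T ∝ (1−A)^(1/4) / √d.
T₁ = [1361×0.47/(4×5.67×10⁻⁸×2.81²)]^(1/4) = 137.48 K.
T₂ = [1361×0.69/(4×5.67×10⁻⁸×7.86²)]^(1/4) = 90.48 K.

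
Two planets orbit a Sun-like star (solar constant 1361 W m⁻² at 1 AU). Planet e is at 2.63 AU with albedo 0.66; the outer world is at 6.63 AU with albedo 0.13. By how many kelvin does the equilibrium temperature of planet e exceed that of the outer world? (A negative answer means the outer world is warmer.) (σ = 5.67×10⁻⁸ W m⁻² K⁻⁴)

ΔT ≈ 26.7 K

T_eq = [S₀(1−A)/(4σd²)]^(1/4), so T ∝ (1−A)^(1/4) / √d.
T₁ = [1361×0.34/(4×5.67×10⁻⁸×2.63²)]^(1/4) = 131.05 K.
T₂ = [1361×0.87/(4×5.67×10⁻⁸×6.63²)]^(1/4) = 104.39 K.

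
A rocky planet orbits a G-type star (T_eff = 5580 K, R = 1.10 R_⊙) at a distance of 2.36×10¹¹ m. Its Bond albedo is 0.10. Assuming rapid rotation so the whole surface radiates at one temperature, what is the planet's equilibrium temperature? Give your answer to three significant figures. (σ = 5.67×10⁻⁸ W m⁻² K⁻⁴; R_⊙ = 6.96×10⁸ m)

T_eq ≈ 219 K

R_⋆ = 1.10 × 6.96×10⁸ = 7.66×10⁸ m.
L = 4πR_⋆²σT_⋆⁴ = 4π(7.66×10⁸)² × 5.67×10⁻⁸ × (5580)⁴ = 4.05×10²⁶ W.
S = L/(4πd²) = 578 W m⁻².
Energy balance: absorbed = emitted ⇒ πR²·S(1−A) = 4πR²·σT_eq⁴, so T_eq⁴ = S(1−A)/(4σ).
T_eq = [578 × 0.90 / (4 × 5.67×10⁻⁸)]^(1/4) = (2.30×10⁹)^(1/4) = 219 K.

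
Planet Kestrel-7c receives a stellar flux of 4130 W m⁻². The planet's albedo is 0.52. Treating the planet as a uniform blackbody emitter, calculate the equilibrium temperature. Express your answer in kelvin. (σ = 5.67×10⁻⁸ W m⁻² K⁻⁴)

T_eq ≈ 306 K

Energy balance: absorbed = emitted ⇒ πR²·S(1−A) = 4πR²·σT_eq⁴, so T_eq⁴ = S(1−A)/(4σ).
T_eq = [4130 × 0.48 / (4 × 5.67×10⁻⁸)]^(1/4) = (8.74×10⁹)^(1/4) = 306 K.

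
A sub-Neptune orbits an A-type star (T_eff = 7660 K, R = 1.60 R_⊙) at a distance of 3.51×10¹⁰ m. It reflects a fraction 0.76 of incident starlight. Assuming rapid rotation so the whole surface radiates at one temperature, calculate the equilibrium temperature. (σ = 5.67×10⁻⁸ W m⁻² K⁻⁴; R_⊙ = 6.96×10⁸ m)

T_eq ≈ 675 K

R_⋆ = 1.60 × 6.96×10⁸ = 1.11×10⁹ m.
L = 4πR_⋆²σT_⋆⁴ = 4π(1.11×10⁹)² × 5.67×10⁻⁸ × (7660)⁴ = 3.04×10²⁷ W.
S = L/(4πd²) = 1.96×10⁵ W m⁻².
Energy balance: absorbed = emitted ⇒ πR²·S(1−A) = 4πR²·σT_eq⁴, so T_eq⁴ = S(1−A)/(4σ).
T_eq = [1.96×10⁵ × 0.24 / (4 × 5.67×10⁻⁸)]^(1/4) = (2.08×10¹¹)^(1/4) = 675 K.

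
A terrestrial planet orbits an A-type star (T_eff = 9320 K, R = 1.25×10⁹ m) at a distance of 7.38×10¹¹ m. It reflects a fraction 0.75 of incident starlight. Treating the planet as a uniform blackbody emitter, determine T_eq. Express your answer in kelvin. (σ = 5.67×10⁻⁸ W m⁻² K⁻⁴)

L = 4πR_⋆²σT_⋆⁴ = 4π(1.25×10⁹)² × 5.67×10⁻⁸ × (9320)⁴ = 8.40×10²⁷ W.
S = L/(4πd²) = 1230 W m⁻².
Energy balance: absorbed = emitted ⇒ πR²·S(1−A) = 4πR²·σT_eq⁴, so T_eq⁴ = S(1−A)/(4σ).
T_eq = [1230 × 0.25 / (4 × 5.67×10⁻⁸)]^(1/4) = (1.35×10⁹)^(1/4) = 192 K.

T_eq ≈ 192 K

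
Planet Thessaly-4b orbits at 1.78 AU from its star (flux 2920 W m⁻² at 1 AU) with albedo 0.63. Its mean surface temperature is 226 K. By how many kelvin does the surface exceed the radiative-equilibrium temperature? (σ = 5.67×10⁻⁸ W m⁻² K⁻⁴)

S = 2920/1.78² = 921.6 W m⁻².
T_eq = [S(1−A)/(4σ)]^(1/4) = [921.6×0.37/(4×5.67×10⁻⁸)]^(1/4) = 196.9 K.
ΔT = T_surf − T_eq = 226 − 196.9.

ΔT ≈ 29.1 K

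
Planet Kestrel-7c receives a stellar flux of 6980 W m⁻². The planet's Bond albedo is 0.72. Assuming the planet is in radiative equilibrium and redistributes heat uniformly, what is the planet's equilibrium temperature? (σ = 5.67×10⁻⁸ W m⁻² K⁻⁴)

Energy balance: absorbed = emitted ⇒ πR²·S(1−A) = 4πR²·σT_eq⁴, so T_eq⁴ = S(1−A)/(4σ).
T_eq = [6980 × 0.28 / (4 × 5.67×10⁻⁸)]^(1/4) = (8.62×10⁹)^(1/4) = 305 K.

T_eq ≈ 305 K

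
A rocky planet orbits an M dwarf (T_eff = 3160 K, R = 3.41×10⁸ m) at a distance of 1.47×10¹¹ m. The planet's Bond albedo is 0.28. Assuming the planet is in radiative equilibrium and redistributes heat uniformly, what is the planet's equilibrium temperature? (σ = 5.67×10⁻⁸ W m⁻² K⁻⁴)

L = 4πR_⋆²σT_⋆⁴ = 4π(3.41×10⁸)² × 5.67×10⁻⁸ × (3160)⁴ = 8.26×10²⁴ W.
S = L/(4πd²) = 30.4 W m⁻².
Energy balance: absorbed = emitted ⇒ πR²·S(1−A) = 4πR²·σT_eq⁴, so T_eq⁴ = S(1−A)/(4σ).
T_eq = [30.4 × 0.72 / (4 × 5.67×10⁻⁸)]^(1/4) = (9.66×10⁷)^(1/4) = 99.1 K.

T_eq ≈ 99.1 K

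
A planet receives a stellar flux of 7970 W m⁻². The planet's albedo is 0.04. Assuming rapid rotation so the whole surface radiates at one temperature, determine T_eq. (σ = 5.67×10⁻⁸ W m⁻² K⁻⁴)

T_eq ≈ 429 K

Energy balance: absorbed = emitted ⇒ πR²·S(1−A) = 4πR²·σT_eq⁴, so T_eq⁴ = S(1−A)/(4σ).
T_eq = [7970 × 0.96 / (4 × 5.67×10⁻⁸)]^(1/4) = (3.37×10¹⁰)^(1/4) = 429 K.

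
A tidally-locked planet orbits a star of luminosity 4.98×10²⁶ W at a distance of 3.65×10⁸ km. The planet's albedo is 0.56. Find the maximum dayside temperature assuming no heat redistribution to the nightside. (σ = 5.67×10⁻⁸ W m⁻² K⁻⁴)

T_ss ≈ 219 K

d = 3.65×10⁸ km = 3.65×10¹¹ m.
Flux: S = L/(4πd²) = 4.98×10²⁶/(4π×(3.65×10¹¹)²) = 297 W m⁻².
With no redistribution each surface element balances locally: S(1−A) = σT⁴.
T = [297 × 0.44 / 5.67×10⁻⁸]^(1/4) = (2.31×10⁹)^(1/4) = 219 K.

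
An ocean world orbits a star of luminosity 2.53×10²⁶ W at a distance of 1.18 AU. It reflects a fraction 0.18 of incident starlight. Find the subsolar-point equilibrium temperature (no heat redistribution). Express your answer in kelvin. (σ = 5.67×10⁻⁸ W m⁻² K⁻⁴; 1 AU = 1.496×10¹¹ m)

d = 1.18 AU = 1.77×10¹¹ m.
Flux: S = L/(4πd²) = 2.53×10²⁶/(4π×(1.77×10¹¹)²) = 646 W m⁻².
At the subsolar point the surface absorbs S(1−A) and emits σT⁴ per unit area — no factor of 4, since only the local patch is in balance.
T = [646 × 0.82 / 5.67×10⁻⁸]^(1/4) = (9.34×10⁹)^(1/4) = 311 K.

T_ss ≈ 311 K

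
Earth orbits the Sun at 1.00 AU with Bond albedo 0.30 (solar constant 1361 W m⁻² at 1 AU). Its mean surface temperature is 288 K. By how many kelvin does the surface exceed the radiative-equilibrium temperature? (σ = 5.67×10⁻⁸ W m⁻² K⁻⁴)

S = 1361/1.00² = 1361 W m⁻².
T_eq = [S(1−A)/(4σ)]^(1/4) = [1361×0.70/(4×5.67×10⁻⁸)]^(1/4) = 254.6 K.
ΔT = T_surf − T_eq = 288 − 254.6.

ΔT ≈ 33.4 K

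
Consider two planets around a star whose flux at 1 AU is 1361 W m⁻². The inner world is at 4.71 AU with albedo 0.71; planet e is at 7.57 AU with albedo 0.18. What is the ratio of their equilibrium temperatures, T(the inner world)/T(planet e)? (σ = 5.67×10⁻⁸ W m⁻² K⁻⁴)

T₁/T₂ ≈ 0.978

T_eq = [S₀(1−A)/(4σd²)]^(1/4), so T ∝ (1−A)^(1/4) / √d.
T₁ = [1361×0.29/(4×5.67×10⁻⁸×4.71²)]^(1/4) = 94.11 K.
T₂ = [1361×0.82/(4×5.67×10⁻⁸×7.57²)]^(1/4) = 96.26 K.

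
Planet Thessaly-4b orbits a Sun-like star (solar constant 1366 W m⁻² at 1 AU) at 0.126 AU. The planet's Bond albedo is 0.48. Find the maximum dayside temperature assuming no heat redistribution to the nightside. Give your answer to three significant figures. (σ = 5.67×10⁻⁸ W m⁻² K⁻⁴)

T_ss ≈ 943 K

Flux at 0.126 AU: S = 1366/0.126² = 8.60×10⁴ W m⁻².
With no redistribution each surface element balances locally: S(1−A) = σT⁴.
T = [8.60×10⁴ × 0.52 / 5.67×10⁻⁸]^(1/4) = (7.89×10¹¹)^(1/4) = 943 K.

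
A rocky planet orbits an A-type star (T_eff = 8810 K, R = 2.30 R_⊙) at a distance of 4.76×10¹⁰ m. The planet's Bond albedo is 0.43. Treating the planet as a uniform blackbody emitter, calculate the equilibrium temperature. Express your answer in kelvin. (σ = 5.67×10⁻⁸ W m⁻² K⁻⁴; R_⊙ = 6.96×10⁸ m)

R_⋆ = 2.30 × 6.96×10⁸ = 1.60×10⁹ m.
L = 4πR_⋆²σT_⋆⁴ = 4π(1.60×10⁹)² × 5.67×10⁻⁸ × (8810)⁴ = 1.10×10²⁸ W.
S = L/(4πd²) = 3.86×10⁵ W m⁻².
Energy balance: absorbed = emitted ⇒ πR²·S(1−A) = 4πR²·σT_eq⁴, so T_eq⁴ = S(1−A)/(4σ).
T_eq = [3.86×10⁵ × 0.57 / (4 × 5.67×10⁻⁸)]^(1/4) = (9.71×10¹¹)^(1/4) = 993 K.

T_eq ≈ 993 K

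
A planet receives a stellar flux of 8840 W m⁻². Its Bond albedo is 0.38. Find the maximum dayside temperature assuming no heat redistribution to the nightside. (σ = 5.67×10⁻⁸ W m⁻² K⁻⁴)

With no redistribution each surface element balances locally: S(1−A) = σT⁴.
T = [8840 × 0.62 / 5.67×10⁻⁸]^(1/4) = (9.67×10¹⁰)^(1/4) = 558 K.

T_ss ≈ 558 K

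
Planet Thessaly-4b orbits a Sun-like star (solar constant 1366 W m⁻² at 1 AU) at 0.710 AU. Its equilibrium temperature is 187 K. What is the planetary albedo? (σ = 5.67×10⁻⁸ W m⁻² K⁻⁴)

Flux at 0.710 AU: S = 1366/0.710² = 2710 W m⁻².
From T_eq⁴ = S(1−A)/(4σ): 1−A = 4σT_eq⁴/S.
1−A = 4 × 5.67×10⁻⁸ × (187)⁴ / 2710 = 0.102.

A ≈ 0.90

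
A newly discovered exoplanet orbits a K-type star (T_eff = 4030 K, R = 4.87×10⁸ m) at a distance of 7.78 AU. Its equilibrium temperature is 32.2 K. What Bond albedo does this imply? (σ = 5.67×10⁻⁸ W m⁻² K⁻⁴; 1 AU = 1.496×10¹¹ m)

d = 7.78 AU = 1.16×10¹² m.
L = 4πR_⋆²σT_⋆⁴ = 4π(4.87×10⁸)² × 5.67×10⁻⁸ × (4030)⁴ = 4.46×10²⁵ W.
S = L/(4πd²) = 2.62 W m⁻².
From T_eq⁴ = S(1−A)/(4σ): 1−A = 4σT_eq⁴/S.
1−A = 4 × 5.67×10⁻⁸ × (32.2)⁴ / 2.62 = 0.093.

A ≈ 0.91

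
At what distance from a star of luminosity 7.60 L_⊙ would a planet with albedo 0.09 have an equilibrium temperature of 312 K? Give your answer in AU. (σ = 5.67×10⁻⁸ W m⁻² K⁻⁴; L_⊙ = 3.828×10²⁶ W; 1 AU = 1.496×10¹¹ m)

d ≈ 2.09 AU

L = 7.60 × 3.828×10²⁶ = 2.91×10²⁷ W.
From T_eq⁴ = L(1−A)/(16πσd²): d = √[L(1−A)/(16πσT_eq⁴)].
d = √[2.91×10²⁷ × 0.91 / (16π × 5.67×10⁻⁸ × (312)⁴)] = 3.13×10¹¹ m = 2.09 AU.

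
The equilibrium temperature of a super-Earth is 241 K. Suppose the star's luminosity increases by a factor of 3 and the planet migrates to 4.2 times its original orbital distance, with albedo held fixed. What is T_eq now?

T_eq ≈ 155 K

T_eq ∝ L^(1/4) · d^(−1/2).
T′ = 241 × 3^(1/4) / 4.2^(1/2) = 155 K.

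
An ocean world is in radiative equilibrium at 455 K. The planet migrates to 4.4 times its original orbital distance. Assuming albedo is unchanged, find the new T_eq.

T_eq ≈ 217 K

T_eq ∝ L^(1/4) · d^(−1/2).
T′ = 455 / 4.4^(1/2) = 217 K.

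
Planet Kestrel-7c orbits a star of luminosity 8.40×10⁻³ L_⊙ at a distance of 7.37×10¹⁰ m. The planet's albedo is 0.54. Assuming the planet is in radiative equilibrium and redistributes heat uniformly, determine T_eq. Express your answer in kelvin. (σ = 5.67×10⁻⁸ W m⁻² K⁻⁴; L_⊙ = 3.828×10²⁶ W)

T_eq ≈ 98.9 K

L = 8.40×10⁻³ × 3.828×10²⁶ = 3.22×10²⁴ W.
Flux: S = L/(4πd²) = 3.22×10²⁴/(4π×(7.37×10¹⁰)²) = 47.1 W m⁻².
Energy balance: absorbed = emitted ⇒ πR²·S(1−A) = 4πR²·σT_eq⁴, so T_eq⁴ = S(1−A)/(4σ).
T_eq = [47.1 × 0.46 / (4 × 5.67×10⁻⁸)]^(1/4) = (9.55×10⁷)^(1/4) = 98.9 K.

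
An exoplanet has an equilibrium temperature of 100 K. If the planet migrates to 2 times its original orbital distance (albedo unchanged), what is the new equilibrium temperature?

T_eq ∝ L^(1/4) · d^(−1/2).
T′ = 100 / 2^(1/2) = 70.7 K.

T_eq ≈ 70.7 K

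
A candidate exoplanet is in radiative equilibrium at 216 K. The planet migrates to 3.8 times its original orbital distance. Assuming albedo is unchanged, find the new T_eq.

T_eq ≈ 111 K

T_eq ∝ L^(1/4) · d^(−1/2).
T′ = 216 / 3.8^(1/2) = 111 K.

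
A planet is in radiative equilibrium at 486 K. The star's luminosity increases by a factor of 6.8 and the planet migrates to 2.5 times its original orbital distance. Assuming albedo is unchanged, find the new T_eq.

T_eq ∝ L^(1/4) · d^(−1/2).
T′ = 486 × 6.8^(1/4) / 2.5^(1/2) = 496 K.

T_eq ≈ 496 K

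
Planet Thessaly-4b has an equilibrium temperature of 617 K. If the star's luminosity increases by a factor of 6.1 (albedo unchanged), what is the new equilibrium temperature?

T_eq ≈ 970 K

T_eq ∝ L^(1/4) · d^(−1/2).
T′ = 617 × 6.1^(1/4) = 970 K.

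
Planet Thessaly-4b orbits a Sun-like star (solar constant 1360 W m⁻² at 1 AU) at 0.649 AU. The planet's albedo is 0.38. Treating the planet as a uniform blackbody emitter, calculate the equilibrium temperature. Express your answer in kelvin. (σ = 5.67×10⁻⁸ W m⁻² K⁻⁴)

Flux at 0.649 AU: S = 1360/0.649² = 3230 W m⁻².
Energy balance: absorbed = emitted ⇒ πR²·S(1−A) = 4πR²·σT_eq⁴, so T_eq⁴ = S(1−A)/(4σ).
T_eq = [3230 × 0.62 / (4 × 5.67×10⁻⁸)]^(1/4) = (8.83×10⁹)^(1/4) = 307 K.

T_eq ≈ 307 K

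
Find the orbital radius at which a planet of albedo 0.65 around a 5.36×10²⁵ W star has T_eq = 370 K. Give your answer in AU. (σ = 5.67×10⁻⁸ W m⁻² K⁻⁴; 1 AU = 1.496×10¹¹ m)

From T_eq⁴ = L(1−A)/(16πσd²): d = √[L(1−A)/(16πσT_eq⁴)].
d = √[5.36×10²⁵ × 0.35 / (16π × 5.67×10⁻⁸ × (370)⁴)] = 1.87×10¹⁰ m = 0.125 AU.

d ≈ 0.125 AU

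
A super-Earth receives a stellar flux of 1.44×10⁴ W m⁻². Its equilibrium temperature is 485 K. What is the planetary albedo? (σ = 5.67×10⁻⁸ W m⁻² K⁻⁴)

From T_eq⁴ = S(1−A)/(4σ): 1−A = 4σT_eq⁴/S.
1−A = 4 × 5.67×10⁻⁸ × (485)⁴ / 1.44×10⁴ = 0.871.

A ≈ 0.13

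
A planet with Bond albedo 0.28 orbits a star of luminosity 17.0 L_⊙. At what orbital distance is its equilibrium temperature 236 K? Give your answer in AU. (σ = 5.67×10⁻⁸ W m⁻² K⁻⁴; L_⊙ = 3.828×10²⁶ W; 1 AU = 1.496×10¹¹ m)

L = 17.0 × 3.828×10²⁶ = 6.51×10²⁷ W.
From T_eq⁴ = L(1−A)/(16πσd²): d = √[L(1−A)/(16πσT_eq⁴)].
d = √[6.51×10²⁷ × 0.72 / (16π × 5.67×10⁻⁸ × (236)⁴)] = 7.28×10¹¹ m = 4.87 AU.

d ≈ 4.87 AU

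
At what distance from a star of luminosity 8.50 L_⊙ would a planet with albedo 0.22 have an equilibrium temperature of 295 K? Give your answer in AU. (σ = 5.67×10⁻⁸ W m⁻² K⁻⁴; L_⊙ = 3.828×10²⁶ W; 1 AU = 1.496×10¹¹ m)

L = 8.50 × 3.828×10²⁶ = 3.25×10²⁷ W.
From T_eq⁴ = L(1−A)/(16πσd²): d = √[L(1−A)/(16πσT_eq⁴)].
d = √[3.25×10²⁷ × 0.78 / (16π × 5.67×10⁻⁸ × (295)⁴)] = 3.43×10¹¹ m = 2.29 AU.

d ≈ 2.29 AU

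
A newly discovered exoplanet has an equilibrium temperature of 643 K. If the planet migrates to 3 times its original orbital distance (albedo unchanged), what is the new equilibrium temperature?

T_eq ∝ L^(1/4) · d^(−1/2).
T′ = 643 / 3^(1/2) = 371 K.

T_eq ≈ 371 K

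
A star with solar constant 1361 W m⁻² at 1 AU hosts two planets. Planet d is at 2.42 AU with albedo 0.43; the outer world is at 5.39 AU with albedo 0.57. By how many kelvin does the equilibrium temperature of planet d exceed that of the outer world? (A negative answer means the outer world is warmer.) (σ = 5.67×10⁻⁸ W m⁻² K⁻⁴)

T_eq = [S₀(1−A)/(4σd²)]^(1/4), so T ∝ (1−A)^(1/4) / √d.
T₁ = [1361×0.57/(4×5.67×10⁻⁸×2.42²)]^(1/4) = 155.46 K.
T₂ = [1361×0.43/(4×5.67×10⁻⁸×5.39²)]^(1/4) = 97.08 K.

ΔT ≈ 58.4 K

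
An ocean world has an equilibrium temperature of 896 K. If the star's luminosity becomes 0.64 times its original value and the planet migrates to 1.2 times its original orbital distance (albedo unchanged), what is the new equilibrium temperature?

T_eq ∝ L^(1/4) · d^(−1/2).
T′ = 896 × 0.64^(1/4) / 1.2^(1/2) = 732 K.

T_eq ≈ 732 K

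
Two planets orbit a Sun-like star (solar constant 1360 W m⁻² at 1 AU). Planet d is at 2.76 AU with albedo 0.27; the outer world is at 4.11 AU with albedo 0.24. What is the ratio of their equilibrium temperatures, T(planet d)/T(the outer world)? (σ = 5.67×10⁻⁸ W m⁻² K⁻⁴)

T_eq = [S₀(1−A)/(4σd²)]^(1/4), so T ∝ (1−A)^(1/4) / √d.
T₁ = [1360×0.73/(4×5.67×10⁻⁸×2.76²)]^(1/4) = 154.83 K.
T₂ = [1360×0.76/(4×5.67×10⁻⁸×4.11²)]^(1/4) = 128.16 K.

T₁/T₂ ≈ 1.208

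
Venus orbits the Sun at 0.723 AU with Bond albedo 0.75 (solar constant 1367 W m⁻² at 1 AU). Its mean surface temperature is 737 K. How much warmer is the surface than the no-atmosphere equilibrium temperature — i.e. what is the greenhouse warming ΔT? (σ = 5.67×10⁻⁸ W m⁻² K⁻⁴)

S = 1367/0.723² = 2615 W m⁻².
T_eq = [S(1−A)/(4σ)]^(1/4) = [2615×0.25/(4×5.67×10⁻⁸)]^(1/4) = 231.7 K.
ΔT = T_surf − T_eq = 737 − 231.7.

ΔT ≈ 505.3 K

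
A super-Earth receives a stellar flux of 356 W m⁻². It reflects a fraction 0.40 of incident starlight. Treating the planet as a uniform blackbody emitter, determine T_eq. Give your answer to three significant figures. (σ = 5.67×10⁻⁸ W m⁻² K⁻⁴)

T_eq ≈ 175 K

Energy balance: absorbed = emitted ⇒ πR²·S(1−A) = 4πR²·σT_eq⁴, so T_eq⁴ = S(1−A)/(4σ).
T_eq = [356 × 0.60 / (4 × 5.67×10⁻⁸)]^(1/4) = (9.42×10⁸)^(1/4) = 175 K.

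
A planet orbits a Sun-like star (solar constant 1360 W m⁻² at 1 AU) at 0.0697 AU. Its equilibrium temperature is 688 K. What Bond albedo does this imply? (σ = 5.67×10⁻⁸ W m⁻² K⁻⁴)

A ≈ 0.82

Flux at 0.0697 AU: S = 1360/0.0697² = 2.80×10⁵ W m⁻².
From T_eq⁴ = S(1−A)/(4σ): 1−A = 4σT_eq⁴/S.
1−A = 4 × 5.67×10⁻⁸ × (688)⁴ / 2.80×10⁵ = 0.182.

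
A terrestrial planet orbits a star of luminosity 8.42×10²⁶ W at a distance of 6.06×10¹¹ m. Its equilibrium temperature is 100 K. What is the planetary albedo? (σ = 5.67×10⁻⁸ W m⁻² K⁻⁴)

A ≈ 0.88

Flux: S = L/(4πd²) = 8.42×10²⁶/(4π×(6.06×10¹¹)²) = 182 W m⁻².
From T_eq⁴ = S(1−A)/(4σ): 1−A = 4σT_eq⁴/S.
1−A = 4 × 5.67×10⁻⁸ × (100)⁴ / 182 = 0.124.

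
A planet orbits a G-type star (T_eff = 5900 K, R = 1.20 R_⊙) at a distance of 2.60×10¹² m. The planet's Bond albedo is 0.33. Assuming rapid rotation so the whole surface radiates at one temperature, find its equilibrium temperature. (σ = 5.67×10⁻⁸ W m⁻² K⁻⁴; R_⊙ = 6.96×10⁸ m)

T_eq ≈ 67.6 K

R_⋆ = 1.20 × 6.96×10⁸ = 8.35×10⁸ m.
L = 4πR_⋆²σT_⋆⁴ = 4π(8.35×10⁸)² × 5.67×10⁻⁸ × (5900)⁴ = 6.02×10²⁶ W.
S = L/(4πd²) = 7.09 W m⁻².
Energy balance: absorbed = emitted ⇒ πR²·S(1−A) = 4πR²·σT_eq⁴, so T_eq⁴ = S(1−A)/(4σ).
T_eq = [7.09 × 0.67 / (4 × 5.67×10⁻⁸)]^(1/4) = (2.09×10⁷)^(1/4) = 67.6 K.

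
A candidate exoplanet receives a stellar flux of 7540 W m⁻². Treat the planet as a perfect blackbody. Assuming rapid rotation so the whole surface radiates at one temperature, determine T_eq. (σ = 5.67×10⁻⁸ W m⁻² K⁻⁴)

T_eq ≈ 427 K

Energy balance: absorbed = emitted ⇒ πR²·S(1−A) = 4πR²·σT_eq⁴, so T_eq⁴ = S(1−A)/(4σ).
T_eq = [7540 × 1.00 / (4 × 5.67×10⁻⁸)]^(1/4) = (3.32×10¹⁰)^(1/4) = 427 K.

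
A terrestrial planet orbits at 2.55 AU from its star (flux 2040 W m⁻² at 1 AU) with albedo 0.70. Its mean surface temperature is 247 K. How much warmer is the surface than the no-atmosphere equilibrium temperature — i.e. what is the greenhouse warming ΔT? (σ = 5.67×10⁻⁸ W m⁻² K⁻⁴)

ΔT ≈ 104.3 K

S = 2040/2.55² = 313.7 W m⁻².
T_eq = [S(1−A)/(4σ)]^(1/4) = [313.7×0.30/(4×5.67×10⁻⁸)]^(1/4) = 142.7 K.
ΔT = T_surf − T_eq = 247 − 142.7.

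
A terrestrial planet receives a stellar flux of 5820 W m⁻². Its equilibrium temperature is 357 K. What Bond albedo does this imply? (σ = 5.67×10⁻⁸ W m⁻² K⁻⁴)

A ≈ 0.37

From T_eq⁴ = S(1−A)/(4σ): 1−A = 4σT_eq⁴/S.
1−A = 4 × 5.67×10⁻⁸ × (357)⁴ / 5820 = 0.633.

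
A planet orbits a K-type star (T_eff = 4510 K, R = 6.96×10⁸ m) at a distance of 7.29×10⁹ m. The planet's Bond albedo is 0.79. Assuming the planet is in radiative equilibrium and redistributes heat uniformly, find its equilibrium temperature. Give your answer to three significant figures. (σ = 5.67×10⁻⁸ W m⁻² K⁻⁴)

T_eq ≈ 667 K

L = 4πR_⋆²σT_⋆⁴ = 4π(6.96×10⁸)² × 5.67×10⁻⁸ × (4510)⁴ = 1.43×10²⁶ W.
S = L/(4πd²) = 2.14×10⁵ W m⁻².
Energy balance: absorbed = emitted ⇒ πR²·S(1−A) = 4πR²·σT_eq⁴, so T_eq⁴ = S(1−A)/(4σ).
T_eq = [2.14×10⁵ × 0.21 / (4 × 5.67×10⁻⁸)]^(1/4) = (1.98×10¹¹)^(1/4) = 667 K.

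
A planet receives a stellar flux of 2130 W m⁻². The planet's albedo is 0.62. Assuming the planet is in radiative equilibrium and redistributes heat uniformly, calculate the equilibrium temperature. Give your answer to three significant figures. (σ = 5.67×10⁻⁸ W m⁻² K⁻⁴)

T_eq ≈ 244 K

Energy balance: absorbed = emitted ⇒ πR²·S(1−A) = 4πR²·σT_eq⁴, so T_eq⁴ = S(1−A)/(4σ).
T_eq = [2130 × 0.38 / (4 × 5.67×10⁻⁸)]^(1/4) = (3.57×10⁹)^(1/4) = 244 K.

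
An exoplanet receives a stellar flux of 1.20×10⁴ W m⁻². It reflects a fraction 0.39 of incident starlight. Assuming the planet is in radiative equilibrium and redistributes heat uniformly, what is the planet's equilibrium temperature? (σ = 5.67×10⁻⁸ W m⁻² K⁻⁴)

T_eq ≈ 424 K

Energy balance: absorbed = emitted ⇒ πR²·S(1−A) = 4πR²·σT_eq⁴, so T_eq⁴ = S(1−A)/(4σ).
T_eq = [1.20×10⁴ × 0.61 / (4 × 5.67×10⁻⁸)]^(1/4) = (3.23×10¹⁰)^(1/4) = 424 K.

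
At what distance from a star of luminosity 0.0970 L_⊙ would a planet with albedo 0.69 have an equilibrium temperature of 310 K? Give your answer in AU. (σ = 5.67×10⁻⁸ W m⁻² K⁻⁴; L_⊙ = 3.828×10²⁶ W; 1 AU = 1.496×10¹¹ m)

d ≈ 0.140 AU

L = 0.0970 × 3.828×10²⁶ = 3.71×10²⁵ W.
From T_eq⁴ = L(1−A)/(16πσd²): d = √[L(1−A)/(16πσT_eq⁴)].
d = √[3.71×10²⁵ × 0.31 / (16π × 5.67×10⁻⁸ × (310)⁴)] = 2.09×10¹⁰ m = 0.140 AU.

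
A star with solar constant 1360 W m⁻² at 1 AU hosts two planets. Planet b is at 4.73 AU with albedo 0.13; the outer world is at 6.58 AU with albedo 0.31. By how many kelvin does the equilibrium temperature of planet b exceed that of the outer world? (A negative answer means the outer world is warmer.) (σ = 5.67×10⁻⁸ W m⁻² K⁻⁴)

ΔT ≈ 24.7 K

T_eq = [S₀(1−A)/(4σd²)]^(1/4), so T ∝ (1−A)^(1/4) / √d.
T₁ = [1360×0.87/(4×5.67×10⁻⁸×4.73²)]^(1/4) = 123.57 K.
T₂ = [1360×0.69/(4×5.67×10⁻⁸×6.58²)]^(1/4) = 98.87 K.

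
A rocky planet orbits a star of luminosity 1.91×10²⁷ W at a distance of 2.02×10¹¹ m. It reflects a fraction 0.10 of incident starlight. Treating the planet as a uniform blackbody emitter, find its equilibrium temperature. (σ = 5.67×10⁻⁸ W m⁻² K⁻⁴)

T_eq ≈ 349 K

Flux: S = L/(4πd²) = 1.91×10²⁷/(4π×(2.02×10¹¹)²) = 3720 W m⁻².
Energy balance: absorbed = emitted ⇒ πR²·S(1−A) = 4πR²·σT_eq⁴, so T_eq⁴ = S(1−A)/(4σ).
T_eq = [3720 × 0.90 / (4 × 5.67×10⁻⁸)]^(1/4) = (1.48×10¹⁰)^(1/4) = 349 K.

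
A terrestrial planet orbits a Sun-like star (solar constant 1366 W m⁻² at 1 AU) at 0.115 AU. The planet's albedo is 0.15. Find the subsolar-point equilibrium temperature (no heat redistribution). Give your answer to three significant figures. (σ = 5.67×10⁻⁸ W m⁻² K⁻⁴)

Flux at 0.115 AU: S = 1366/0.115² = 1.03×10⁵ W m⁻².
At the subsolar point the surface absorbs S(1−A) and emits σT⁴ per unit area — no factor of 4, since only the local patch is in balance.
T = [1.03×10⁵ × 0.85 / 5.67×10⁻⁸]^(1/4) = (1.55×10¹²)^(1/4) = 1120 K.

T_ss ≈ 1120 K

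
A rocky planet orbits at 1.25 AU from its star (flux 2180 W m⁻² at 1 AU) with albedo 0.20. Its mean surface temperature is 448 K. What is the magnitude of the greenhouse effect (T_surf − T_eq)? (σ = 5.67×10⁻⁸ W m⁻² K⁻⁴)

S = 2180/1.25² = 1395 W m⁻².
T_eq = [S(1−A)/(4σ)]^(1/4) = [1395×0.80/(4×5.67×10⁻⁸)]^(1/4) = 264.9 K.
ΔT = T_surf − T_eq = 448 − 264.9.

ΔT ≈ 183.1 K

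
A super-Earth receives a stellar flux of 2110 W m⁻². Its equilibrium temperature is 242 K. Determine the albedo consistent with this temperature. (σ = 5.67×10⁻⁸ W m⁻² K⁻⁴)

A ≈ 0.63

From T_eq⁴ = S(1−A)/(4σ): 1−A = 4σT_eq⁴/S.
1−A = 4 × 5.67×10⁻⁸ × (242)⁴ / 2110 = 0.369.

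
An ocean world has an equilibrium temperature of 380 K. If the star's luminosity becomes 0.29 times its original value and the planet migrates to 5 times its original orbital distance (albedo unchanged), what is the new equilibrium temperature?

T_eq ∝ L^(1/4) · d^(−1/2).
T′ = 380 × 0.29^(1/4) / 5^(1/2) = 125 K.

T_eq ≈ 125 K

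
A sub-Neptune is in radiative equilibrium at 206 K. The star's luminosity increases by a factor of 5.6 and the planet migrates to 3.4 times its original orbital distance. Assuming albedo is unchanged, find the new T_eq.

T_eq ≈ 172 K

T_eq ∝ L^(1/4) · d^(−1/2).
T′ = 206 × 5.6^(1/4) / 3.4^(1/2) = 172 K.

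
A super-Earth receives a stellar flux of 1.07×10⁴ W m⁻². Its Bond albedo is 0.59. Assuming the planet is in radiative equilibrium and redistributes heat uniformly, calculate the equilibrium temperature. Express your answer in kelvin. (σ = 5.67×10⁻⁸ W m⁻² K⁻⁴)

T_eq ≈ 373 K

Energy balance: absorbed = emitted ⇒ πR²·S(1−A) = 4πR²·σT_eq⁴, so T_eq⁴ = S(1−A)/(4σ).
T_eq = [1.07×10⁴ × 0.41 / (4 × 5.67×10⁻⁸)]^(1/4) = (1.93×10¹⁰)^(1/4) = 373 K.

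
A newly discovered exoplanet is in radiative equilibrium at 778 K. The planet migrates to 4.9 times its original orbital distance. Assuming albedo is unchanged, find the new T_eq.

T_eq ∝ L^(1/4) · d^(−1/2).
T′ = 778 / 4.9^(1/2) = 351 K.

T_eq ≈ 351 K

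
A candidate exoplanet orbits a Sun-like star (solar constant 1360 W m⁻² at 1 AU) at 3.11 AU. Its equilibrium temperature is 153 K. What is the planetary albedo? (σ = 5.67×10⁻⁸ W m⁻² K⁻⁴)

Flux at 3.11 AU: S = 1360/3.11² = 141 W m⁻².
From T_eq⁴ = S(1−A)/(4σ): 1−A = 4σT_eq⁴/S.
1−A = 4 × 5.67×10⁻⁸ × (153)⁴ / 141 = 0.884.

A ≈ 0.12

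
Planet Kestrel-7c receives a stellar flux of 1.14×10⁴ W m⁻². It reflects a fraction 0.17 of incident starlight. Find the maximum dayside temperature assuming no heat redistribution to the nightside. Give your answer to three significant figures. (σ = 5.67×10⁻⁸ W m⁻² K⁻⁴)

T_ss ≈ 639 K

With no redistribution each surface element balances locally: S(1−A) = σT⁴.
T = [1.14×10⁴ × 0.83 / 5.67×10⁻⁸]^(1/4) = (1.67×10¹¹)^(1/4) = 639 K.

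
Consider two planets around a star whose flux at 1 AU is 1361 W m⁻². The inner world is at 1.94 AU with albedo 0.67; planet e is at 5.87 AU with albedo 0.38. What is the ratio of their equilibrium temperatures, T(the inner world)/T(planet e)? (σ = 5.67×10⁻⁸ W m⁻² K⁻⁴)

T₁/T₂ ≈ 1.486

T_eq = [S₀(1−A)/(4σd²)]^(1/4), so T ∝ (1−A)^(1/4) / √d.
T₁ = [1361×0.33/(4×5.67×10⁻⁸×1.94²)]^(1/4) = 151.45 K.
T₂ = [1361×0.62/(4×5.67×10⁻⁸×5.87²)]^(1/4) = 101.94 K.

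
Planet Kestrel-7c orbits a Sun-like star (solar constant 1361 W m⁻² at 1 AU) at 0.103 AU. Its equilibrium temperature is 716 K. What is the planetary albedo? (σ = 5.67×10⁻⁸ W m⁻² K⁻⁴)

A ≈ 0.54

Flux at 0.103 AU: S = 1361/0.103² = 1.28×10⁵ W m⁻².
From T_eq⁴ = S(1−A)/(4σ): 1−A = 4σT_eq⁴/S.
1−A = 4 × 5.67×10⁻⁸ × (716)⁴ / 1.28×10⁵ = 0.465.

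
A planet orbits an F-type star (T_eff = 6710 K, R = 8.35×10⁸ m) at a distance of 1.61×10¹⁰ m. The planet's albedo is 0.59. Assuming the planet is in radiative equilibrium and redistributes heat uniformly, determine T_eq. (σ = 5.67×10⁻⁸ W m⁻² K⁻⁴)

L = 4πR_⋆²σT_⋆⁴ = 4π(8.35×10⁸)² × 5.67×10⁻⁸ × (6710)⁴ = 1.01×10²⁷ W.
S = L/(4πd²) = 3.09×10⁵ W m⁻².
Energy balance: absorbed = emitted ⇒ πR²·S(1−A) = 4πR²·σT_eq⁴, so T_eq⁴ = S(1−A)/(4σ).
T_eq = [3.09×10⁵ × 0.41 / (4 × 5.67×10⁻⁸)]^(1/4) = (5.59×10¹¹)^(1/4) = 865 K.

T_eq ≈ 865 K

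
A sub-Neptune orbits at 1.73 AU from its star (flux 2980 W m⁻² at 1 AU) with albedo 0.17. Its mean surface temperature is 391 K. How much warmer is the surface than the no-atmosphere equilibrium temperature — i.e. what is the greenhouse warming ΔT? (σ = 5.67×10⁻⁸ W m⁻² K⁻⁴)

S = 2980/1.73² = 995.7 W m⁻².
T_eq = [S(1−A)/(4σ)]^(1/4) = [995.7×0.83/(4×5.67×10⁻⁸)]^(1/4) = 245.7 K.
ΔT = T_surf − T_eq = 391 − 245.7.

ΔT ≈ 145.3 K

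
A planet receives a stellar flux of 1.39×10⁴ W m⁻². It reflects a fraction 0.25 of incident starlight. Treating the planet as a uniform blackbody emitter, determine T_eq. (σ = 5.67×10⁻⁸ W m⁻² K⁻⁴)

Energy balance: absorbed = emitted ⇒ πR²·S(1−A) = 4πR²·σT_eq⁴, so T_eq⁴ = S(1−A)/(4σ).
T_eq = [1.39×10⁴ × 0.75 / (4 × 5.67×10⁻⁸)]^(1/4) = (4.60×10¹⁰)^(1/4) = 463 K.

T_eq ≈ 463 K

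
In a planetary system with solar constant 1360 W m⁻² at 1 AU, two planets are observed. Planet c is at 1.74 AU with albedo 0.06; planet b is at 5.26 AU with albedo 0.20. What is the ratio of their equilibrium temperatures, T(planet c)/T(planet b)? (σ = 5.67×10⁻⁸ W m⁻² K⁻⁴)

T_eq = [S₀(1−A)/(4σd²)]^(1/4), so T ∝ (1−A)^(1/4) / √d.
T₁ = [1360×0.94/(4×5.67×10⁻⁸×1.74²)]^(1/4) = 207.72 K.
T₂ = [1360×0.80/(4×5.67×10⁻⁸×5.26²)]^(1/4) = 114.75 K.

T₁/T₂ ≈ 1.810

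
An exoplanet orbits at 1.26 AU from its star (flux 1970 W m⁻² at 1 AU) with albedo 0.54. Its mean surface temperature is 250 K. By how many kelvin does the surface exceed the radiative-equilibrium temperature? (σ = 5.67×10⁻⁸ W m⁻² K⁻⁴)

ΔT ≈ 26.0 K

S = 1970/1.26² = 1241 W m⁻².
T_eq = [S(1−A)/(4σ)]^(1/4) = [1241×0.46/(4×5.67×10⁻⁸)]^(1/4) = 224.0 K.
ΔT = T_surf − T_eq = 250 − 224.0.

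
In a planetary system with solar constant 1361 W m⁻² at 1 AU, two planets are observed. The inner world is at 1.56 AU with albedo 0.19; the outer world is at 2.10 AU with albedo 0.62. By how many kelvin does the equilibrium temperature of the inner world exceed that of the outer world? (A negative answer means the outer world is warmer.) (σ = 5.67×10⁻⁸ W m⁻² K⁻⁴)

ΔT ≈ 60.6 K

T_eq = [S₀(1−A)/(4σd²)]^(1/4), so T ∝ (1−A)^(1/4) / √d.
T₁ = [1361×0.81/(4×5.67×10⁻⁸×1.56²)]^(1/4) = 211.40 K.
T₂ = [1361×0.38/(4×5.67×10⁻⁸×2.10²)]^(1/4) = 150.80 K.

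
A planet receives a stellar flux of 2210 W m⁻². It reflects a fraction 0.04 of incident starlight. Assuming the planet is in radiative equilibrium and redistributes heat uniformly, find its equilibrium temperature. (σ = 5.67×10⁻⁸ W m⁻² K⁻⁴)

Energy balance: absorbed = emitted ⇒ πR²·S(1−A) = 4πR²·σT_eq⁴, so T_eq⁴ = S(1−A)/(4σ).
T_eq = [2210 × 0.96 / (4 × 5.67×10⁻⁸)]^(1/4) = (9.35×10⁹)^(1/4) = 311 K.

T_eq ≈ 311 K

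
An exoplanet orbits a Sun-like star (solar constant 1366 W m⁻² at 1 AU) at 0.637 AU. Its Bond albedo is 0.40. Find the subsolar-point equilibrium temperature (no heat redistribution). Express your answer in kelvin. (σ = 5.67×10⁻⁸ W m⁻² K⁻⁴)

T_ss ≈ 434 K

Flux at 0.637 AU: S = 1366/0.637² = 3370 W m⁻².
At the subsolar point the surface absorbs S(1−A) and emits σT⁴ per unit area — no factor of 4, since only the local patch is in balance.
T = [3370 × 0.60 / 5.67×10⁻⁸]^(1/4) = (3.56×10¹⁰)^(1/4) = 434 K.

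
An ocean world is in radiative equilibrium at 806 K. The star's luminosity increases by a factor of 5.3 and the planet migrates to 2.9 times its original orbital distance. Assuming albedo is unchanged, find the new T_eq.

T_eq ∝ L^(1/4) · d^(−1/2).
T′ = 806 × 5.3^(1/4) / 2.9^(1/2) = 718 K.

T_eq ≈ 718 K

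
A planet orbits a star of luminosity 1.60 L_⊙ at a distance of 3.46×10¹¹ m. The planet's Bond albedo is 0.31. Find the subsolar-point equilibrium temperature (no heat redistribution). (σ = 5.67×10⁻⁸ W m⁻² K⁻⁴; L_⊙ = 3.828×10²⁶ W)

T_ss ≈ 265 K

L = 1.60 × 3.828×10²⁶ = 6.12×10²⁶ W.
Flux: S = L/(4πd²) = 6.12×10²⁶/(4π×(3.46×10¹¹)²) = 407 W m⁻².
At the subsolar point the surface absorbs S(1−A) and emits σT⁴ per unit area — no factor of 4, since only the local patch is in balance.
T = [407 × 0.69 / 5.67×10⁻⁸]^(1/4) = (4.95×10⁹)^(1/4) = 265 K.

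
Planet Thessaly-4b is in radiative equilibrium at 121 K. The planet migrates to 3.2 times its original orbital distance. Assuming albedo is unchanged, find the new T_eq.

T_eq ≈ 67.6 K

T_eq ∝ L^(1/4) · d^(−1/2).
T′ = 121 / 3.2^(1/2) = 67.6 K.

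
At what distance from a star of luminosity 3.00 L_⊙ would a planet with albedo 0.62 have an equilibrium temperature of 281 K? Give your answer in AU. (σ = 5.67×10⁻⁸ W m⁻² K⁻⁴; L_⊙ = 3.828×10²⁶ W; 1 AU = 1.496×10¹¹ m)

d ≈ 1.05 AU

L = 3.00 × 3.828×10²⁶ = 1.15×10²⁷ W.
From T_eq⁴ = L(1−A)/(16πσd²): d = √[L(1−A)/(16πσT_eq⁴)].
d = √[1.15×10²⁷ × 0.38 / (16π × 5.67×10⁻⁸ × (281)⁴)] = 1.57×10¹¹ m = 1.05 AU.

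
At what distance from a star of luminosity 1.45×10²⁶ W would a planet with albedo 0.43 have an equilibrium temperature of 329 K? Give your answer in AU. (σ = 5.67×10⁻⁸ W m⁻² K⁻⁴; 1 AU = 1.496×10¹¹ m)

From T_eq⁴ = L(1−A)/(16πσd²): d = √[L(1−A)/(16πσT_eq⁴)].
d = √[1.45×10²⁶ × 0.57 / (16π × 5.67×10⁻⁸ × (329)⁴)] = 4.98×10¹⁰ m = 0.333 AU.

d ≈ 0.333 AU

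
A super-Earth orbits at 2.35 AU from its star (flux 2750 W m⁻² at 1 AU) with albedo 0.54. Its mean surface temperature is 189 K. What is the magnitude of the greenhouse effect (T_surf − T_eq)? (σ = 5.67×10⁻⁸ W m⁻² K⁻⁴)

S = 2750/2.35² = 498.0 W m⁻².
T_eq = [S(1−A)/(4σ)]^(1/4) = [498.0×0.46/(4×5.67×10⁻⁸)]^(1/4) = 178.3 K.
ΔT = T_surf − T_eq = 189 − 178.3.

ΔT ≈ 10.7 K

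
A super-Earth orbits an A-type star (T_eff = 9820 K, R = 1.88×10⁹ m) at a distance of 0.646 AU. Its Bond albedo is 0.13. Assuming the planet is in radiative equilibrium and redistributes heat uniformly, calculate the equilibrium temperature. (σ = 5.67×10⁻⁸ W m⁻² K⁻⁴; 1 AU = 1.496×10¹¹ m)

d = 0.646 AU = 9.66×10¹⁰ m.
L = 4πR_⋆²σT_⋆⁴ = 4π(1.88×10⁹)² × 5.67×10⁻⁸ × (9820)⁴ = 2.34×10²⁸ W.
S = L/(4πd²) = 2.00×10⁵ W m⁻².
Energy balance: absorbed = emitted ⇒ πR²·S(1−A) = 4πR²·σT_eq⁴, so T_eq⁴ = S(1−A)/(4σ).
T_eq = [2.00×10⁵ × 0.87 / (4 × 5.67×10⁻⁸)]^(1/4) = (7.65×10¹¹)^(1/4) = 935 K.

T_eq ≈ 935 K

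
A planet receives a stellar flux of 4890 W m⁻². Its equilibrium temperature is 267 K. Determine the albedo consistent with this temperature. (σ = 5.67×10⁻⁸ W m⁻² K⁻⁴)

A ≈ 0.76

From T_eq⁴ = S(1−A)/(4σ): 1−A = 4σT_eq⁴/S.
1−A = 4 × 5.67×10⁻⁸ × (267)⁴ / 4890 = 0.236.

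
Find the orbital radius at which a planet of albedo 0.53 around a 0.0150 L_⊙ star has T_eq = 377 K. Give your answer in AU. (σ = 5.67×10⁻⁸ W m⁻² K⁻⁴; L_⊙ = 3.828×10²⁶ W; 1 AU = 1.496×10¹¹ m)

d ≈ 0.0458 AU

L = 0.0150 × 3.828×10²⁶ = 5.74×10²⁴ W.
From T_eq⁴ = L(1−A)/(16πσd²): d = √[L(1−A)/(16πσT_eq⁴)].
d = √[5.74×10²⁴ × 0.47 / (16π × 5.67×10⁻⁸ × (377)⁴)] = 6.85×10⁹ m = 0.0458 AU.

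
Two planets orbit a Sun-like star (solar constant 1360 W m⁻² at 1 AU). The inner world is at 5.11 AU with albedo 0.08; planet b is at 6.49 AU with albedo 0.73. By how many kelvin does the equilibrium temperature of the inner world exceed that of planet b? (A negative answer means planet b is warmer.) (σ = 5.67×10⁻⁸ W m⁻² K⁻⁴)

ΔT ≈ 41.8 K

T_eq = [S₀(1−A)/(4σd²)]^(1/4), so T ∝ (1−A)^(1/4) / √d.
T₁ = [1360×0.92/(4×5.67×10⁻⁸×5.11²)]^(1/4) = 120.56 K.
T₂ = [1360×0.27/(4×5.67×10⁻⁸×6.49²)]^(1/4) = 78.74 K.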